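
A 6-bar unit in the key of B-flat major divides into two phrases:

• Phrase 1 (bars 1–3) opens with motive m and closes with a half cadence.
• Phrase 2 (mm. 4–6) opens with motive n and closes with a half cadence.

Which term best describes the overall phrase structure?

The second phrase closes with a half cadence, which is not stronger than the first phrase's half cadence; without a weak→strong cadential pair there is no antecedent–consequent relationship, so this is a phrase group rather than a period.

phrase group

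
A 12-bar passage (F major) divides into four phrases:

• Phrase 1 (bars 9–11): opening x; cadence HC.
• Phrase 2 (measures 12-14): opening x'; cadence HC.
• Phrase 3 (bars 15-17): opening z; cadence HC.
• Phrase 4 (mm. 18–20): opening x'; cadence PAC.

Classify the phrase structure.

Four phrases in two halves: the first half (mm. 9-14) ends with a half cadence, the second (measures 15–20) with a perfect authentic cadence — a large antecedent–consequent pair, i.e. a double period.
Phrase 3 begins with different material from phrase 1, making it contrasting.

contrasting double period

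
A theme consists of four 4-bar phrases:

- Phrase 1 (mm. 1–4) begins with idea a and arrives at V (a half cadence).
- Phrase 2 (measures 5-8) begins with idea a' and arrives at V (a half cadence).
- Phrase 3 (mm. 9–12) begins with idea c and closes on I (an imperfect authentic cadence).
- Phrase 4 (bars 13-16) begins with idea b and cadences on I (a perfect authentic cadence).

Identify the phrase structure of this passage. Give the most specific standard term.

Four phrases in two halves: the first half (measures 1-8) ends with a half cadence, the second (mm. 9–16) with a perfect authentic cadence — a large antecedent–consequent pair, i.e. a double period.
Phrase 3 begins with different material from phrase 1, making it contrasting.

contrasting double period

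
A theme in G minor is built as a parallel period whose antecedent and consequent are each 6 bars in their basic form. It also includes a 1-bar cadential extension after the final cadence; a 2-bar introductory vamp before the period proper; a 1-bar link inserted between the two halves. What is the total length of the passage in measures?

Basic parallel period: 6 + 6 = 12 bars.
12 (basic form) + 1 (cadential extension) + 2 (introduction) + 1 (link) = 16.

16 measures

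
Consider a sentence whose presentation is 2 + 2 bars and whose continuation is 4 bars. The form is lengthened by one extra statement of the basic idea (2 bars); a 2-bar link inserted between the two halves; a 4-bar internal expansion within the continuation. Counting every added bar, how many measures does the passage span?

16 measures

Basic sentence: 2 + 2 + 4 = 8 bars.
8 (basic form) + 2 (extra statement) + 2 (link) + 4 (internal expansion) = 16.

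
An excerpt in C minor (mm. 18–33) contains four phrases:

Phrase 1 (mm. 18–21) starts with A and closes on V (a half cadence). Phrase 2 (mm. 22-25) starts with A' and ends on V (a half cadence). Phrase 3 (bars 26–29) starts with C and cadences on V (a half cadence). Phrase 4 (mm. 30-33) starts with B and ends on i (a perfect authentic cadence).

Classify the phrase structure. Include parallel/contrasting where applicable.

Four phrases in two halves: the first half (mm. 18–25) ends with a half cadence, the second (mm. 26–33) with a perfect authentic cadence — a large antecedent–consequent pair, i.e. a double period.
Phrase 3 begins with different material from phrase 1, making it contrasting.

contrasting double period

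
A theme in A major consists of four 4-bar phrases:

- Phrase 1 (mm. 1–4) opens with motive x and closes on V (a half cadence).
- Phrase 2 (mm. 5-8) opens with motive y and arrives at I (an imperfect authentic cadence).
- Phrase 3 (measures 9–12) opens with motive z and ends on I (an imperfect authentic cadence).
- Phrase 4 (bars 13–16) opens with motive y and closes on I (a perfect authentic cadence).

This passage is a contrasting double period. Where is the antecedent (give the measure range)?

In a double period the four phrases pair into a large antecedent (phrases 1–2, ending imperfect authentic cadence) and a large consequent (phrases 3–4, ending perfect authentic cadence). The antecedent spans measures 1–8.

measures 1–8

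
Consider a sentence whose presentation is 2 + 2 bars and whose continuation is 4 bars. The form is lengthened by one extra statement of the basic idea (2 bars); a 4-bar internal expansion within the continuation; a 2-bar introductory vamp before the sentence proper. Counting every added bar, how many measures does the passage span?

Basic sentence: 2 + 2 + 4 = 8 bars.
8 (basic form) + 2 (extra statement) + 4 (internal expansion) + 2 (introduction) = 16.

16 measures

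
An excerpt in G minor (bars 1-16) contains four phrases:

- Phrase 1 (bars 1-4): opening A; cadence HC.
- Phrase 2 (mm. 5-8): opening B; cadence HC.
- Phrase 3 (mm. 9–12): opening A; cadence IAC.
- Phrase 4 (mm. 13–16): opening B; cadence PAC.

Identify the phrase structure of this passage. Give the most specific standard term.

Four phrases in two halves: the first half (mm. 1–8) ends with a half cadence, the second (bars 9–16) with a perfect authentic cadence — a large antecedent–consequent pair, i.e. a double period.
Phrase 3 begins with the same material as phrase 1, making it parallel.

parallel double period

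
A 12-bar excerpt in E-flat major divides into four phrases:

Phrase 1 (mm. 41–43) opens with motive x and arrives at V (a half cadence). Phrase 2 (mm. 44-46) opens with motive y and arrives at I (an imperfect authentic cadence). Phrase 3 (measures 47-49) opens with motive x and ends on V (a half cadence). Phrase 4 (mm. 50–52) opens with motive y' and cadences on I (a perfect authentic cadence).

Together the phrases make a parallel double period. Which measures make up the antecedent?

In a double period the first pair of phrases (ending imperfect authentic cadence) is the large antecedent and the second pair (ending perfect authentic cadence) is the large consequent; the antecedent is measures 41–46.

measures 41–46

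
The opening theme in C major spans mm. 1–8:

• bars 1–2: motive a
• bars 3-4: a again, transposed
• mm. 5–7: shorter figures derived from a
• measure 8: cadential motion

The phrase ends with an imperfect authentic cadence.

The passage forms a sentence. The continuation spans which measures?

After the presentation (mm. 1-4), the continuation covers the fragmentation through the cadence: mm. 5–8.

measures 5–8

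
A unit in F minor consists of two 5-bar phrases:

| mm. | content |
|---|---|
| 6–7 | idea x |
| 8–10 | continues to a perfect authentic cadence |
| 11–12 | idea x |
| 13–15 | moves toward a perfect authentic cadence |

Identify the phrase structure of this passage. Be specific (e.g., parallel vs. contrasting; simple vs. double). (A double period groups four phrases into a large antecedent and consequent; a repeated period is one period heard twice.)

repeated phrase

Both phrases have the same opening (x) and the same cadence (perfect authentic cadence): the second is a restatement, not a consequent, so this is a repeated phrase rather than a period.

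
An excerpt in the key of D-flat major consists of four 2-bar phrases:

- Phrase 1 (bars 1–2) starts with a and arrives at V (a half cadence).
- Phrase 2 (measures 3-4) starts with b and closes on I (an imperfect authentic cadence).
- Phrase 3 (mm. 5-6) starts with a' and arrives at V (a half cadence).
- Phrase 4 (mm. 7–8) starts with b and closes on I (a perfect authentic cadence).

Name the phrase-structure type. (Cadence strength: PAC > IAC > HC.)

Four phrases in two halves: the first half (mm. 1–4) ends with an imperfect authentic cadence, the second (measures 5–8) with a perfect authentic cadence — a large antecedent–consequent pair, i.e. a double period.
Phrase 3 begins with the same material as phrase 1, making it parallel.

parallel double period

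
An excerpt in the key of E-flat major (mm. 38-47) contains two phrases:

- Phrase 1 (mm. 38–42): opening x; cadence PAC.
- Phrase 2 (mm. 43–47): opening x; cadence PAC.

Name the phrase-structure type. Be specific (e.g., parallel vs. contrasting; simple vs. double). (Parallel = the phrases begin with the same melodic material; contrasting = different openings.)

repeated phrase

Both phrases have the same opening (x) and the same cadence (perfect authentic cadence): the second is a restatement, not a consequent, so this is a repeated phrase rather than a period.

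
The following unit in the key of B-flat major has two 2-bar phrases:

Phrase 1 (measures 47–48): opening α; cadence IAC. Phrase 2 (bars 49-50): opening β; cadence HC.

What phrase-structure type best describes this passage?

The second phrase closes with a half cadence, which is not stronger than the first phrase's imperfect authentic cadence; without a weak→strong cadential pair there is no antecedent–consequent relationship, so this is a phrase group rather than a period.

phrase group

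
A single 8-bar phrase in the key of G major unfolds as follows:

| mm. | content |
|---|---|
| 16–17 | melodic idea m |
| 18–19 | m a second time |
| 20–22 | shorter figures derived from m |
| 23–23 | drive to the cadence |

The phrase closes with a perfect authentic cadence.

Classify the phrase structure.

Basic idea (bars 16-17) + its repetition (mm. 18-19) form the presentation; fragmentation and cadence (mm. 20-23) form the continuation — the 8-bar whole is a sentence.

sentence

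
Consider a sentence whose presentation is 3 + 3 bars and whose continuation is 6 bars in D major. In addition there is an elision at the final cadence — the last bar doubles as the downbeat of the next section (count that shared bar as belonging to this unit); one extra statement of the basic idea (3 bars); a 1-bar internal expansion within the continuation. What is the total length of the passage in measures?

16 measures

Basic sentence: 3 + 3 + 6 = 12 bars.
12 (basic form) + 3 (extra statement) + 1 (internal expansion) = 16.
The elision shares a bar with the next section but does not change this unit's count.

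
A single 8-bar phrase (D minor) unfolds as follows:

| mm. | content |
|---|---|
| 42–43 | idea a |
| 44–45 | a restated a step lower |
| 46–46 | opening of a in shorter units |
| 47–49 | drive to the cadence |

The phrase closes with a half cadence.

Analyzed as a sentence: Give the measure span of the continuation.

measures 46–49

After the presentation (bars 42–45), the continuation covers the fragmentation through the cadence: mm. 46-49.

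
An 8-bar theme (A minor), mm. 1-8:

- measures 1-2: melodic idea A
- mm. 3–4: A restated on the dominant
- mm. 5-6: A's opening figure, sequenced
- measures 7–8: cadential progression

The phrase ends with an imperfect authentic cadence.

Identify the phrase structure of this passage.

sentence

Basic idea (bars 1–2) + its repetition (mm. 3–4) form the presentation; fragmentation and cadence (mm. 5-8) form the continuation — the 8-bar whole is a sentence.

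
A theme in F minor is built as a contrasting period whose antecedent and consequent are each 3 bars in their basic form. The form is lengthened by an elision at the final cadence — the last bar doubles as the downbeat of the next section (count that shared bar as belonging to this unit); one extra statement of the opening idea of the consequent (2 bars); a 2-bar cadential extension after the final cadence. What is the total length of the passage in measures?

10 measures

Basic contrasting period: 3 + 3 = 6 bars.
6 (basic form) + 2 (extra statement) + 2 (cadential extension) = 10.
The elision shares a bar with the next section but does not change this unit's count.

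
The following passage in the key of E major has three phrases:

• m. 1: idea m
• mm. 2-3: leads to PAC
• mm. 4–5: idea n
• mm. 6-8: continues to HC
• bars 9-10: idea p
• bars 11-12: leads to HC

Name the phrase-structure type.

phrase group

The final phrase closes with a half cadence, which is not stronger than the preceding half cadence; the 3 phrases lack an overall antecedent–consequent design and so form a phrase group.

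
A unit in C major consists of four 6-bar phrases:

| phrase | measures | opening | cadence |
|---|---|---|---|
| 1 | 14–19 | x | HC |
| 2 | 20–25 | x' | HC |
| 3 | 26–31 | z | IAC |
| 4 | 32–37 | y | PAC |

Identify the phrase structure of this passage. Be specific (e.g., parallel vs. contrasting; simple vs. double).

contrasting double period

Four phrases in two halves: the first half (mm. 14–25) ends with a half cadence, the second (mm. 26–37) with a perfect authentic cadence — a large antecedent–consequent pair, i.e. a double period.
Phrase 3 begins with different material from phrase 1, making it contrasting.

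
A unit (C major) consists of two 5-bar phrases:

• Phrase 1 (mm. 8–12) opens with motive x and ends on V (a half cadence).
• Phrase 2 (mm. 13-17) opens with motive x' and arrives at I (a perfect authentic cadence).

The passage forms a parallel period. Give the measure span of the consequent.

measures 13–17

The phrase ending with the weaker cadence (half cadence) is the antecedent; the one ending more conclusively (perfect authentic cadence) is the consequent. The consequent is measures 13–17.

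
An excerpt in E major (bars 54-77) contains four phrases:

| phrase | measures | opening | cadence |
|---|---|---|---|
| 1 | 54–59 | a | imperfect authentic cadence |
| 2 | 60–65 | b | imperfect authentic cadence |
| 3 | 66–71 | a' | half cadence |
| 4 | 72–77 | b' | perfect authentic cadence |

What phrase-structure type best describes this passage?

Four phrases in two halves: the first half (mm. 54-65) ends with an imperfect authentic cadence, the second (measures 66–77) with a perfect authentic cadence — a large antecedent–consequent pair, i.e. a double period.
Phrase 3 begins with the same material as phrase 1, making it parallel.

parallel double period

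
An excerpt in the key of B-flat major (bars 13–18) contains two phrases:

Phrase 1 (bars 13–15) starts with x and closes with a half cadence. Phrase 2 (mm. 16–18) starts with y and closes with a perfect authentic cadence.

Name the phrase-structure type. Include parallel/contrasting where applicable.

contrasting period

Phrase 1 ends with a half cadence (weaker) and phrase 2 with a perfect authentic cadence (stronger): antecedent + consequent = a period.
The two phrases open with different material (x / y), so the period is contrasting.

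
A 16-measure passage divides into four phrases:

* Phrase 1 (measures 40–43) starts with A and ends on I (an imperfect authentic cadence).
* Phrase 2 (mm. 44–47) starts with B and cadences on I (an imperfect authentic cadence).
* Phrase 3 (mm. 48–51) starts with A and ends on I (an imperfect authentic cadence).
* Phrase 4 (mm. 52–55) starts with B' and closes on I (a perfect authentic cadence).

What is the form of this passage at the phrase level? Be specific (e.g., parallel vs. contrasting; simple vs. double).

parallel double period

Four phrases in two halves: the first half (measures 40–47) ends with an imperfect authentic cadence, the second (mm. 48-55) with a perfect authentic cadence — a large antecedent–consequent pair, i.e. a double period.
Phrase 3 begins with the same material as phrase 1, making it parallel.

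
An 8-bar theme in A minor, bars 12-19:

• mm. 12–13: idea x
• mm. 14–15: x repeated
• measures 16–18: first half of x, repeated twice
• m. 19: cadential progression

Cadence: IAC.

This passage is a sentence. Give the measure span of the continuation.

measures 16–19

After the presentation (mm. 12–15), the continuation covers the fragmentation through the cadence: bars 16–19.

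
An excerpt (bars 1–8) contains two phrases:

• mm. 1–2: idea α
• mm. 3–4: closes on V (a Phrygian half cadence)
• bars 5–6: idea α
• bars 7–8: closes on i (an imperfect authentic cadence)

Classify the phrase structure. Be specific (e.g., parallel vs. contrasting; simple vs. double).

Phrase 1 ends with a Phrygian half cadence (weaker) and phrase 2 with an imperfect authentic cadence (stronger): antecedent + consequent = a period.
The two phrases open with the same material (α / α), so the period is parallel.

parallel period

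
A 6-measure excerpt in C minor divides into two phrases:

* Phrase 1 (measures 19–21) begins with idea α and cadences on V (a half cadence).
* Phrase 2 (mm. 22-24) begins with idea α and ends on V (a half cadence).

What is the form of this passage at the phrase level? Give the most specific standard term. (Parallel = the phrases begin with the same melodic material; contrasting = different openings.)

Both phrases have the same opening (α) and the same cadence (half cadence): the second is a restatement, not a consequent, so this is a repeated phrase rather than a period.

repeated phrase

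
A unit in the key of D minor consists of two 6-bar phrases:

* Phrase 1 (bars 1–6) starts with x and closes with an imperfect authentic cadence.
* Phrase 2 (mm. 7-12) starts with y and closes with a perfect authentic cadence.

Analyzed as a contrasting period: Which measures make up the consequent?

The antecedent is the phrase ending with the weaker cadence (imperfect authentic cadence, phrase 1) and the consequent the one ending more conclusively (perfect authentic cadence, phrase 2); the consequent is mm. 7–12.

measures 7–12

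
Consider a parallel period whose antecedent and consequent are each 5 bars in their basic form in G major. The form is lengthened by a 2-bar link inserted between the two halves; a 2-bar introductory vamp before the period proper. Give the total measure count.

14 measures

Basic parallel period: 5 + 5 = 10 bars.
10 (basic form) + 2 (link) + 2 (introduction) = 14.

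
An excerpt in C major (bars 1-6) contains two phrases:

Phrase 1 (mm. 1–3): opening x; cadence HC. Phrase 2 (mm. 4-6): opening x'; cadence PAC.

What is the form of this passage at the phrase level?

Phrase 1 ends with a half cadence (weaker) and phrase 2 with a perfect authentic cadence (stronger): antecedent + consequent = a period.
The two phrases open with the same material (x / x'), so the period is parallel.

parallel period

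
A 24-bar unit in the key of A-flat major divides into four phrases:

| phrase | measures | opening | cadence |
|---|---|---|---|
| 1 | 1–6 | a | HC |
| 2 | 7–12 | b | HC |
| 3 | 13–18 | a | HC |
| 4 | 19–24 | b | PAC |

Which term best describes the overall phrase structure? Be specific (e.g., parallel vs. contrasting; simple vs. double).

parallel double period

Four phrases in two halves: the first half (bars 1-12) ends with a half cadence, the second (measures 13-24) with a perfect authentic cadence — a large antecedent–consequent pair, i.e. a double period.
Phrase 3 begins with the same material as phrase 1, making it parallel.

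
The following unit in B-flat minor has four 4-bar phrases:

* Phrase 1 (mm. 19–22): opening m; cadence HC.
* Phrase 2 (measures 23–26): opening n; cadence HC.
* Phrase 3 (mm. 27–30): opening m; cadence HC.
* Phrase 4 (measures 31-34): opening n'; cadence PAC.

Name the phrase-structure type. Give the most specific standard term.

parallel double period

Four phrases in two halves: the first half (bars 19-26) ends with a half cadence, the second (mm. 27-34) with a perfect authentic cadence — a large antecedent–consequent pair, i.e. a double period.
Phrase 3 begins with the same material as phrase 1, making it parallel.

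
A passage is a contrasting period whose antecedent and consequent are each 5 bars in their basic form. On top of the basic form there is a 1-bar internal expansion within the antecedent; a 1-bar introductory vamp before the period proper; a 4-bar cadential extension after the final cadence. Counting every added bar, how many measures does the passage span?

16 measures

Basic contrasting period: 5 + 5 = 10 bars.
10 (basic form) + 1 (internal expansion) + 1 (introduction) + 4 (cadential extension) = 16.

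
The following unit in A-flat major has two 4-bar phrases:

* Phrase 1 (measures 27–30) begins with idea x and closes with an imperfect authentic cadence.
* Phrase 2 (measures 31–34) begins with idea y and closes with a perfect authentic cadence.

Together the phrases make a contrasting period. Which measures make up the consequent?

The phrase ending with the weaker cadence (imperfect authentic cadence) is the antecedent; the one ending more conclusively (perfect authentic cadence) is the consequent. The consequent is measures 31–34.

measures 31–34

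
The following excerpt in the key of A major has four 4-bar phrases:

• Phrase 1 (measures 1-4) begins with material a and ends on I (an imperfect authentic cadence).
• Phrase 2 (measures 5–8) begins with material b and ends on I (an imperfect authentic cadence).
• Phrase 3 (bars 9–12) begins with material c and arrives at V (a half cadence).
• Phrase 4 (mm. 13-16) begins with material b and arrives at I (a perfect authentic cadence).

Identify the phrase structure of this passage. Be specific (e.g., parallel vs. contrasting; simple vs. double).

Four phrases in two halves: the first half (mm. 1–8) ends with an imperfect authentic cadence, the second (mm. 9-16) with a perfect authentic cadence — a large antecedent–consequent pair, i.e. a double period.
Phrase 3 begins with different material from phrase 1, making it contrasting.

contrasting double period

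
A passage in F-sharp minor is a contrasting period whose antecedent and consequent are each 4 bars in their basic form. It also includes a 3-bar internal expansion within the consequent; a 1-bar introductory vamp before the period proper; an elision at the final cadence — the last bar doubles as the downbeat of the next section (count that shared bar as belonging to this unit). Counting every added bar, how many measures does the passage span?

Basic contrasting period: 4 + 4 = 8 bars.
8 (basic form) + 3 (internal expansion) + 1 (introduction) = 12.
The elision shares a bar with the next section but does not change this unit's count.

12 measures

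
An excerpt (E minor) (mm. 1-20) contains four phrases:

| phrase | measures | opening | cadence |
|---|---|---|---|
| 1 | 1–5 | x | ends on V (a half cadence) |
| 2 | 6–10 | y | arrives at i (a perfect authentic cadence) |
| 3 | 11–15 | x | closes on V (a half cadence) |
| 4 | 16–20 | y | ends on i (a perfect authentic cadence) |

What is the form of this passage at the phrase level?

The cadence pattern HC–PAC–HC–PAC is weak–strong twice, and phrases 3–4 restate phrases 1–2: a period heard twice, not a double period (which would end weakly at phrase 2).

repeated period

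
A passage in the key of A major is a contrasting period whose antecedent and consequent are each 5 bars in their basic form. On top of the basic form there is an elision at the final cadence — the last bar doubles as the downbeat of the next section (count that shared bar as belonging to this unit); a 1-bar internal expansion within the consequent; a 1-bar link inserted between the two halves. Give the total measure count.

Basic contrasting period: 5 + 5 = 10 bars.
10 (basic form) + 1 (internal expansion) + 1 (link) = 12.
The elision shares a bar with the next section but does not change this unit's count.

12 measures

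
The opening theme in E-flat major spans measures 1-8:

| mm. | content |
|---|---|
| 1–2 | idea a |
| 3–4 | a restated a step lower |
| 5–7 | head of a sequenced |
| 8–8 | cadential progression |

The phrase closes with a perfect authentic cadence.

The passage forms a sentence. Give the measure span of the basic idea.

measures 1–2

The presentation of a sentence is the basic idea (mm. 1-2) plus its repetition (mm. 3–4); the basic idea is therefore mm. 1–2.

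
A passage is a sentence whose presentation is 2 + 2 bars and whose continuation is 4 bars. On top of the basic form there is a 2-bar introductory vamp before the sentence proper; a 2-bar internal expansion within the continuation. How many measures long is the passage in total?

12 measures

Basic sentence: 2 + 2 + 4 = 8 bars.
8 (basic form) + 2 (introduction) + 2 (internal expansion) = 12.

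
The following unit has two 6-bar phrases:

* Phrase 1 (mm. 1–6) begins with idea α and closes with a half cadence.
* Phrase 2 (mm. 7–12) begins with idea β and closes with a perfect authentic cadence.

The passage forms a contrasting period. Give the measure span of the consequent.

The phrase ending with the weaker cadence (half cadence) is the antecedent; the one ending more conclusively (perfect authentic cadence) is the consequent. The consequent is measures 7–12.

measures 7–12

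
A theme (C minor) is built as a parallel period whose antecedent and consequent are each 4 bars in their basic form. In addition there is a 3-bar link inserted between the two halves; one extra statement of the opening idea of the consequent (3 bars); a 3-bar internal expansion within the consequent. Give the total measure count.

Basic parallel period: 4 + 4 = 8 bars.
8 (basic form) + 3 (link) + 3 (extra statement) + 3 (internal expansion) = 17.

17 measures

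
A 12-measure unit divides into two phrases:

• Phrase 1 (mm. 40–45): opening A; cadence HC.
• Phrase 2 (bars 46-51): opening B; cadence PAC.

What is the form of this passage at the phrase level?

Phrase 1 ends with a half cadence (weaker) and phrase 2 with a perfect authentic cadence (stronger): antecedent + consequent = a period.
The two phrases open with different material (A / B), so the period is contrasting.

contrasting period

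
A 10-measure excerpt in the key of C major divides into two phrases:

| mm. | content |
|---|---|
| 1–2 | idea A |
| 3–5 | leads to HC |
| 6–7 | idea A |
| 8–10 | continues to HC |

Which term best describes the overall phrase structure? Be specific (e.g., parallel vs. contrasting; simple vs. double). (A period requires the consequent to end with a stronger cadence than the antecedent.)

repeated phrase

Both phrases have the same opening (A) and the same cadence (half cadence): the second is a restatement, not a consequent, so this is a repeated phrase rather than a period.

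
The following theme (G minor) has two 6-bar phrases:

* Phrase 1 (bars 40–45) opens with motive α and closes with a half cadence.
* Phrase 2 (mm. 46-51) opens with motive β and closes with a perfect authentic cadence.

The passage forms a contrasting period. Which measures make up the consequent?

The antecedent is the phrase ending with the weaker cadence (half cadence, phrase 1) and the consequent the one ending more conclusively (perfect authentic cadence, phrase 2); the consequent is mm. 46–51.

measures 46–51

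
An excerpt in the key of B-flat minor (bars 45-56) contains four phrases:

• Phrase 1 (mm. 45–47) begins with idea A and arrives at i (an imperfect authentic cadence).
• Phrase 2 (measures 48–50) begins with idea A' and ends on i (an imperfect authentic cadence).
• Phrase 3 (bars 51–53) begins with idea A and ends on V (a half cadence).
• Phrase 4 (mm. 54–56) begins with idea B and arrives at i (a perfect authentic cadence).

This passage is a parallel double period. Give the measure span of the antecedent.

In a double period the four phrases pair into a large antecedent (phrases 1–2, ending imperfect authentic cadence) and a large consequent (phrases 3–4, ending perfect authentic cadence). The antecedent spans mm. 45-50.

measures 45–50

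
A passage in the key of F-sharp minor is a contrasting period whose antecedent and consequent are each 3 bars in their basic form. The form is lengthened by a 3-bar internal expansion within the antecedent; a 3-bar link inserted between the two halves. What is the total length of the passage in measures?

Basic contrasting period: 3 + 3 = 6 bars.
6 (basic form) + 3 (internal expansion) + 3 (link) = 12.

12 measures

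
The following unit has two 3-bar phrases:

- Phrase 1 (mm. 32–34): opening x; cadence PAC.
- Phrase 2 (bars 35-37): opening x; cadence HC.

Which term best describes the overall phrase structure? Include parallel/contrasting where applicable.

phrase group

The second phrase closes with a half cadence, which is not stronger than the first phrase's perfect authentic cadence; without a weak→strong cadential pair there is no antecedent–consequent relationship, so this is a phrase group rather than a period.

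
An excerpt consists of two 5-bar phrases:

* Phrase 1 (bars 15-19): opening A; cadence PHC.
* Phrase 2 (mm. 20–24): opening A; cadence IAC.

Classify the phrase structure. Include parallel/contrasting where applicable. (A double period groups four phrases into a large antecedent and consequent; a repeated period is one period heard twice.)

Phrase 1 ends with a Phrygian half cadence (weaker) and phrase 2 with an imperfect authentic cadence (stronger): antecedent + consequent = a period.
The two phrases open with the same material (A / A), so the period is parallel.

parallel period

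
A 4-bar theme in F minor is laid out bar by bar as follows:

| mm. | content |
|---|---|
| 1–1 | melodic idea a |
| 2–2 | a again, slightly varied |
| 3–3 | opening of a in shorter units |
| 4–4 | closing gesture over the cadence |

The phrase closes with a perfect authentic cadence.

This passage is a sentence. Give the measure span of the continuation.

measures 3–4

After the presentation (bars 1–2), the continuation covers the fragmentation through the cadence: mm. 3–4.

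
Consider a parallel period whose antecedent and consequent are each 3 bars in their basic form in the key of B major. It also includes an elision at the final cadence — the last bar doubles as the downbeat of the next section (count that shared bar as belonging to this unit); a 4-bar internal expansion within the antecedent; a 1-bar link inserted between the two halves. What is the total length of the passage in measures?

Basic parallel period: 3 + 3 = 6 bars.
6 (basic form) + 4 (internal expansion) + 1 (link) = 11.
The elision shares a bar with the next section but does not change this unit's count.

11 measures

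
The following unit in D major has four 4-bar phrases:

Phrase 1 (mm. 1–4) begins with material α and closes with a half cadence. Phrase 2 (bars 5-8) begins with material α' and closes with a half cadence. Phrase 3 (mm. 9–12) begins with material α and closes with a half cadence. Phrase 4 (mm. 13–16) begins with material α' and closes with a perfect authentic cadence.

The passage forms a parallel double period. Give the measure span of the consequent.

In a double period the four phrases pair into a large antecedent (phrases 1–2, ending half cadence) and a large consequent (phrases 3–4, ending perfect authentic cadence). The consequent spans bars 9-16.

measures 9–16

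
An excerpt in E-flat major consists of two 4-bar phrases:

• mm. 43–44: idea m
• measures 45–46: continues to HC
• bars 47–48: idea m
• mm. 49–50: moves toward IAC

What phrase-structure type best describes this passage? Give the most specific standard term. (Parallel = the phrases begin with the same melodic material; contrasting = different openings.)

parallel period

Phrase 1 ends with a half cadence (weaker) and phrase 2 with an imperfect authentic cadence (stronger): antecedent + consequent = a period.
The two phrases open with the same material (m / m), so the period is parallel.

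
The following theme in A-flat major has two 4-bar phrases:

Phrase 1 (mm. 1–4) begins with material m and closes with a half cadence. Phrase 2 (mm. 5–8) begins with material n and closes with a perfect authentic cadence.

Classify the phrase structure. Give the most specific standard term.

contrasting period

Phrase 1 ends with a half cadence (weaker) and phrase 2 with a perfect authentic cadence (stronger): antecedent + consequent = a period.
The two phrases open with different material (m / n), so the period is contrasting.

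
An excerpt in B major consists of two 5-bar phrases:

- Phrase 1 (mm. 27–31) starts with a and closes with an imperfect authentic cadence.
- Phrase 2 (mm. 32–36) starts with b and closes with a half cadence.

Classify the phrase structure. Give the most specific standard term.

phrase group

The second phrase closes with a half cadence, which is not stronger than the first phrase's imperfect authentic cadence; without a weak→strong cadential pair there is no antecedent–consequent relationship, so this is a phrase group rather than a period.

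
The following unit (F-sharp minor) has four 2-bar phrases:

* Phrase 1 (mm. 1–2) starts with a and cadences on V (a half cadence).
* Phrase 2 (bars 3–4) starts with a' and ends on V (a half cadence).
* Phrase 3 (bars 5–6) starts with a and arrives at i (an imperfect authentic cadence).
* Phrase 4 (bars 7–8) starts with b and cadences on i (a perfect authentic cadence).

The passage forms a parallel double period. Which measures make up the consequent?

In a double period the four phrases pair into a large antecedent (phrases 1–2, ending half cadence) and a large consequent (phrases 3–4, ending perfect authentic cadence). The consequent spans measures 5–8.

measures 5–8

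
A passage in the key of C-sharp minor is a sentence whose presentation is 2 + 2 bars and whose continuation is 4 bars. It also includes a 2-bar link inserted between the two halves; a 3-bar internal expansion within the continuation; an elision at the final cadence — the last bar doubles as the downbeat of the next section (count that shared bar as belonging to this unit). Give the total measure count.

13 measures

Basic sentence: 2 + 2 + 4 = 8 bars.
8 (basic form) + 2 (link) + 3 (internal expansion) = 13.
The elision shares a bar with the next section but does not change this unit's count.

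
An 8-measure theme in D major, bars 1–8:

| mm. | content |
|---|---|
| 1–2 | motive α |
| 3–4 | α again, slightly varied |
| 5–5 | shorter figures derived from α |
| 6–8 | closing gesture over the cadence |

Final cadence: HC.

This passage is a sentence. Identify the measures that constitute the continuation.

After the presentation (mm. 1–4), the continuation covers the fragmentation through the cadence: bars 5–8.

measures 5–8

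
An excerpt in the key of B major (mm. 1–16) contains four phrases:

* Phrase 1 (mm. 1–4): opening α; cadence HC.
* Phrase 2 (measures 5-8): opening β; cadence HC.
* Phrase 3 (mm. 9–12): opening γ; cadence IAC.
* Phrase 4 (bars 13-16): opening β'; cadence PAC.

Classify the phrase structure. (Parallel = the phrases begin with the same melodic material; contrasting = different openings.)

Four phrases in two halves: the first half (mm. 1–8) ends with a half cadence, the second (bars 9-16) with a perfect authentic cadence — a large antecedent–consequent pair, i.e. a double period.
Phrase 3 begins with different material from phrase 1, making it contrasting.

contrasting double period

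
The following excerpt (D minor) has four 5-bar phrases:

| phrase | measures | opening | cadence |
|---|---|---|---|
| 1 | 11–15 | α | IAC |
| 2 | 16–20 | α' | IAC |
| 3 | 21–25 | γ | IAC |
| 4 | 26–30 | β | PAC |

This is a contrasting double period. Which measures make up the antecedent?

In a double period the first pair of phrases (ending imperfect authentic cadence) is the large antecedent and the second pair (ending perfect authentic cadence) is the large consequent; the antecedent is measures 11–20.

measures 11–20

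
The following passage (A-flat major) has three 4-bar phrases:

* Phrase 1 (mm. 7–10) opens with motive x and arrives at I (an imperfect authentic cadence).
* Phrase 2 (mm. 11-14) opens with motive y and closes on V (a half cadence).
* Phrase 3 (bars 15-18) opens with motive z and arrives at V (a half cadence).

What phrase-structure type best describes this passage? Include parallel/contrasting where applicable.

phrase group

The final phrase closes with a half cadence, which is not stronger than the preceding half cadence; the 3 phrases lack an overall antecedent–consequent design and so form a phrase group.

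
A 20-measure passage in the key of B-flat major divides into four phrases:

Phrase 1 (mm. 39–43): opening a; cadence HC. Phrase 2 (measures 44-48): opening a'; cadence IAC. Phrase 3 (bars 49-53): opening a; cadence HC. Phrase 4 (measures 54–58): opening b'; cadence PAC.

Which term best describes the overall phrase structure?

parallel double period

Four phrases in two halves: the first half (measures 39–48) ends with an imperfect authentic cadence, the second (measures 49–58) with a perfect authentic cadence — a large antecedent–consequent pair, i.e. a double period.
Phrase 3 begins with the same material as phrase 1, making it parallel.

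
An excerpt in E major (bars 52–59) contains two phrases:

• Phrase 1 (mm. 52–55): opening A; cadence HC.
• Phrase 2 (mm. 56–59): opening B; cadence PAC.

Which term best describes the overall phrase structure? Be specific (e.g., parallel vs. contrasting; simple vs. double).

Phrase 1 ends with a half cadence (weaker) and phrase 2 with a perfect authentic cadence (stronger): antecedent + consequent = a period.
The two phrases open with different material (A / B), so the period is contrasting.

contrasting period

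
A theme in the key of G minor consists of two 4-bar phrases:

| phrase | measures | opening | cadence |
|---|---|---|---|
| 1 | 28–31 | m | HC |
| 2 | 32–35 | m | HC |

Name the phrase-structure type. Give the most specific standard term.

Both phrases have the same opening (m) and the same cadence (half cadence): the second is a restatement, not a consequent, so this is a repeated phrase rather than a period.

repeated phrase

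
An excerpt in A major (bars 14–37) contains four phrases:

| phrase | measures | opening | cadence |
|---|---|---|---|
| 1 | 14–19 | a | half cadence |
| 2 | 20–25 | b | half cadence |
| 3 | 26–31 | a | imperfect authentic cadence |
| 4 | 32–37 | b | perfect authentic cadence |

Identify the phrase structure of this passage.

Four phrases in two halves: the first half (bars 14–25) ends with a half cadence, the second (mm. 26–37) with a perfect authentic cadence — a large antecedent–consequent pair, i.e. a double period.
Phrase 3 begins with the same material as phrase 1, making it parallel.

parallel double period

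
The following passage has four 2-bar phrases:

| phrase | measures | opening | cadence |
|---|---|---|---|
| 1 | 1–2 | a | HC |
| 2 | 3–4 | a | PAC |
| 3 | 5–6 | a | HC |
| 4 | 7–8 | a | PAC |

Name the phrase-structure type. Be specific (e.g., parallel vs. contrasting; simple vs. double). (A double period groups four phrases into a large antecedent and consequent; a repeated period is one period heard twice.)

repeated period

The cadence pattern HC–PAC–HC–PAC is weak–strong twice, and phrases 3–4 restate phrases 1–2: a period heard twice, not a double period (which would end weakly at phrase 2).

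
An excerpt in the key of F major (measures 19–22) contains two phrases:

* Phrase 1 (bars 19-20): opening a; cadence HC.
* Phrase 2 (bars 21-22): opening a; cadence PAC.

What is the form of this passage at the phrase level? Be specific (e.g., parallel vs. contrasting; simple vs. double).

Phrase 1 ends with a half cadence (weaker) and phrase 2 with a perfect authentic cadence (stronger): antecedent + consequent = a period.
The two phrases open with the same material (a / a), so the period is parallel.

parallel period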